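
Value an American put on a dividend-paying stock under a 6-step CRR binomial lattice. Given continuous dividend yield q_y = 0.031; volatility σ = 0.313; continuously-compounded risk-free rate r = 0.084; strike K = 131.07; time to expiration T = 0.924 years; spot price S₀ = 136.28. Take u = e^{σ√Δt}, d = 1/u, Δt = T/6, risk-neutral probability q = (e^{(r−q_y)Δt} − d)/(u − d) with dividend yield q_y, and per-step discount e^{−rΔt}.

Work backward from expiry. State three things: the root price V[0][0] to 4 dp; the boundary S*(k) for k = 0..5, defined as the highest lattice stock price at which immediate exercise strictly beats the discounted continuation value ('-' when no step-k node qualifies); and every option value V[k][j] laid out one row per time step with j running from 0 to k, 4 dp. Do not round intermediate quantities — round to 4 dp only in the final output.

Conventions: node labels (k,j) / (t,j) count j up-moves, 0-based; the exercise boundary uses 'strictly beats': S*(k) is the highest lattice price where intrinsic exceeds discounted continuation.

price = 10.7681
boundary = - - - 94.2755 106.5966 94.2755
tree:
10.7681
16.8644 5.0141
25.4804 8.7747 1.4224
36.7945 14.9437 2.8969 0.0000
47.6914 24.4734 5.9001 0.0000 0.0000
57.3288 36.7945 12.0164 0.0000 0.0000 0.0000
65.8523 47.6914 24.4734 0.0000 0.0000 0.0000 0.0000

Δt=0.15400, u=1.13069, d=0.88441, q=0.50261, disc=e^(-rΔt)=0.98715
k=6 terminal: V=max(K-S,0) → 65.8523 47.6914 24.4734 0.0000 0.0000 0.0000 0.0000
k=5: j=0 S=73.7412 intr=57.3288 cont=55.9954 V=57.3288[EX]; j=1 S=94.2755 intr=36.7945 cont=35.5589 V=36.7945[EX]; j=2 S=120.5279 intr=10.5421 cont=12.0164 V=12.0164[hold]; j=3 S=154.0907 intr=0.0000 cont=0.0000 V=0.0000[hold]; j=4 S=196.9996 intr=0.0000 cont=0.0000 V=0.0000[hold]; j=5 S=251.8571 intr=0.0000 cont=0.0000 V=0.0000[hold]  S*(5)=94.2755
k=4: j=0 S=83.3786 intr=47.6914 cont=46.4039 V=47.6914[EX]; j=1 S=106.5966 intr=24.4734 cont=24.0280 V=24.4734[EX]; j=2 S=136.2800 intr=0.0000 cont=5.9001 V=5.9001[hold]; j=3 S=174.2292 intr=0.0000 cont=0.0000 V=0.0000[hold]; j=4 S=222.7459 intr=0.0000 cont=0.0000 V=0.0000[hold]  S*(4)=106.5966
k=3: j=0 S=94.2755 intr=36.7945 cont=35.5589 V=36.7945[EX]; j=1 S=120.5279 intr=10.5421 cont=14.9437 V=14.9437[hold]; j=2 S=154.0907 intr=0.0000 cont=2.8969 V=2.8969[hold]; j=3 S=196.9996 intr=0.0000 cont=0.0000 V=0.0000[hold]  S*(3)=94.2755
k=2: j=0 S=106.5966 intr=24.4734 cont=25.4804 V=25.4804[hold]; j=1 S=136.2800 intr=0.0000 cont=8.7747 V=8.7747[hold]; j=2 S=174.2292 intr=0.0000 cont=1.4224 V=1.4224[hold]  S*(2)=-
k=1: j=0 S=120.5279 intr=10.5421 cont=16.8644 V=16.8644[hold]; j=1 S=154.0907 intr=0.0000 cont=5.0141 V=5.0141[hold]  S*(1)=-
k=0: j=0 S=136.2800 intr=0.0000 cont=10.7681 V=10.7681[hold]  S*(0)=-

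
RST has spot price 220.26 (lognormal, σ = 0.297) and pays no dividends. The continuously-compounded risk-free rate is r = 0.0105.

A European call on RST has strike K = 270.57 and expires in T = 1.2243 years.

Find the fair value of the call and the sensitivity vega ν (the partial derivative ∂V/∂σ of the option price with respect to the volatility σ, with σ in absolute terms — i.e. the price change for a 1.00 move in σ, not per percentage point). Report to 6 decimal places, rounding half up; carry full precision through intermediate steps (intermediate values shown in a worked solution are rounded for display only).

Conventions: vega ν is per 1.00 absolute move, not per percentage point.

σ√T = 0.297·√1.2243 = 0.328625
d₁ = (ln(S/K) + (r+σ²/2)T) / (σ√T) = (ln(220.26/270.57) + (0.0105+0.297²/2)·1.2243) / 0.328625 = (-0.205722 + 0.066852) / 0.328625 = -0.422579
d₂ = d₁ − σ√T = -0.422579 − 0.328625 = -0.751204
e^{−rT} = 0.987227
N(d₁) = 0.336301,  N(d₂) = 0.226265
Call price V = S·N(d₁) − K·e^{−rT}·N(d₂) = 74.073723 − 60.438574 = 13.635150
φ(d₁) = (1/√(2π))·e^{−d₁²/2} = 0.364866
ν = S·φ(d₁)·√T = 88.922778

price = 13.635150
ν = 88.922778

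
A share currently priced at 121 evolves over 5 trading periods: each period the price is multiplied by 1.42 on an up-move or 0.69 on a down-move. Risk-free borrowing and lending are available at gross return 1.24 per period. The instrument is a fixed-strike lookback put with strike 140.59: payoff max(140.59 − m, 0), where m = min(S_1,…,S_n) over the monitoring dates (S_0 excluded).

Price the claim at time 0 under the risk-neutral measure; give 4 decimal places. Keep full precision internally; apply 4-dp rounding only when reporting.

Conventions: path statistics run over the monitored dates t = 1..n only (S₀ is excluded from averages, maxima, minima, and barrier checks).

Set p* = 0.7534 (from d < R < u); the path-dependent value is the discounted p*-expectation over all price paths.
Enumerate all 2^5 = 32 price paths (U = up ×1.42, D = down ×0.69); each path with k up-moves has probability p*^k·(1−p*)^(5−k).
DDDDD: m=18.9248, payoff=121.6652, prob=0.000911
UDDDD: m=38.9466, payoff=101.6434, prob=0.002785
DUDDD: m=38.9466, payoff=101.6434, prob=0.002785
UUDDD: m=80.1511, payoff=60.4389, prob=0.008510
DDUDD: m=38.9466, payoff=101.6434, prob=0.002785
UDUDD: m=80.1511, payoff=60.4389, prob=0.008510
DUUDD: m=80.1511, payoff=60.4389, prob=0.008510
UUUDD: m=164.9486, payoff=0.0000, prob=0.026003
DDDUD: m=38.9466, payoff=101.6434, prob=0.002785
UDDUD: m=80.1511, payoff=60.4389, prob=0.008510
DUDUD: m=80.1511, payoff=60.4389, prob=0.008510
UUDUD: m=164.9486, payoff=0.0000, prob=0.026003
DDUUD: m=57.6081, payoff=82.9819, prob=0.008510
UDUUD: m=118.5558, payoff=22.0342, prob=0.026003
DUUUD: m=83.4900, payoff=57.1000, prob=0.026003
UUUUD: m=171.8200, payoff=0.0000, prob=0.079453
DDDDU: m=27.4272, payoff=113.1628, prob=0.002785
UDDDU: m=56.4444, payoff=84.1456, prob=0.008510
DUDDU: m=56.4444, payoff=84.1456, prob=0.008510
UUDDU: m=116.1610, payoff=24.4290, prob=0.026003
DDUDU: m=56.4444, payoff=84.1456, prob=0.008510
UDUDU: m=116.1610, payoff=24.4290, prob=0.026003
DUUDU: m=83.4900, payoff=57.1000, prob=0.026003
UUUDU: m=171.8200, payoff=0.0000, prob=0.079453
DDDUU: m=39.7496, payoff=100.8404, prob=0.008510
UDDUU: m=81.8035, payoff=58.7865, prob=0.026003
DUDUU: m=81.8035, payoff=58.7865, prob=0.026003
UUDUU: m=168.3492, payoff=0.0000, prob=0.079453
DDUUU: m=57.6081, payoff=82.9819, prob=0.026003
UDUUU: m=118.5558, payoff=22.0342, prob=0.079453
DUUUU: m=83.4900, payoff=57.1000, prob=0.079453
UUUUU: m=171.8200, payoff=0.0000, prob=0.242772
Price = Σ prob·payoff / R^5 = 24.157937 / 2.931625 = 8.2405

price = 8.2405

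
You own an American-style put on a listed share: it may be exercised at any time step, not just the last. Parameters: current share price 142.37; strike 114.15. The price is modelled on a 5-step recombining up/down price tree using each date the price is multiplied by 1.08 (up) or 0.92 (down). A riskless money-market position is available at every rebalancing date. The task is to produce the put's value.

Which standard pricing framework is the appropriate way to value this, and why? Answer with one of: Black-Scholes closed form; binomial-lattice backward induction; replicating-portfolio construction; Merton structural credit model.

Key observation: an American put (K = 114.15, S₀ = 142.37) on a 5-date tree has no closed form — the optimal stopping decision is embedded and must be resolved recursively from expiry.

framework: binomial-lattice backward induction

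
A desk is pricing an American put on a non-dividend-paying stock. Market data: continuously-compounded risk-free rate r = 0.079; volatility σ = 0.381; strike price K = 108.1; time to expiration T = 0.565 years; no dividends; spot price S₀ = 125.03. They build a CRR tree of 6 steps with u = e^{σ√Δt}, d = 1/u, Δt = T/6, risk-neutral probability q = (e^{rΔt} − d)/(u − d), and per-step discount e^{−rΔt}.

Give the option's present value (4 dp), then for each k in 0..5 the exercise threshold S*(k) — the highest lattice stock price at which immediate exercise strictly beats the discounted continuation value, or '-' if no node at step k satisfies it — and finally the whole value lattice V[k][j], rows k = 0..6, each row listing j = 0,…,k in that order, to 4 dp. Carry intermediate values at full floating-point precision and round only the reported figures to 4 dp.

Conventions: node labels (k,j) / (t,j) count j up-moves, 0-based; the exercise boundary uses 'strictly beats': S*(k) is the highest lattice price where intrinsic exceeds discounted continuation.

price = 5.4965
boundary = - - - - 78.3268 88.0413
tree:
5.4965
8.8356 2.2744
13.7964 4.0587 0.5427
20.7611 7.1106 1.0994 0.0000
29.7732 12.1530 2.2272 0.0000 0.0000
38.4158 20.0587 4.5117 0.0000 0.0000 0.0000
46.1047 29.7732 9.1394 0.0000 0.0000 0.0000 0.0000

params: Δt=0.09417 u=1.12402 d=0.88966 q=0.50266 e^(-rΔt)=0.99259
t_6 payoffs: 46.1047 29.7732 9.1394 0.0000 0.0000 0.0000 0.0000
t_5: node(5,0) S=69.6842 payoff=38.4158 vs cont=37.6146 → 38.4158 [stop]  node(5,1) S=88.0413 payoff=20.0587 vs cont=19.2575 → 20.0587 [stop]  node(5,2) S=111.2342 payoff=0.0000 vs cont=4.5117 → 4.5117 [wait]  node(5,3) S=140.5368 payoff=0.0000 vs cont=0.0000 → 0.0000 [wait]  node(5,4) S=177.5587 payoff=0.0000 vs cont=0.0000 → 0.0000 [wait]  node(5,5) S=224.3334 payoff=0.0000 vs cont=0.0000 → 0.0000 [wait]  ⇒ S*(5)=88.0413
t_4: node(4,0) S=78.3268 payoff=29.7732 vs cont=28.9720 → 29.7732 [stop]  node(4,1) S=98.9606 payoff=9.1394 vs cont=12.1530 → 12.1530 [wait]  node(4,2) S=125.0300 payoff=0.0000 vs cont=2.2272 → 2.2272 [wait]  node(4,3) S=157.9669 payoff=0.0000 vs cont=0.0000 → 0.0000 [wait]  node(4,4) S=199.5804 payoff=0.0000 vs cont=0.0000 → 0.0000 [wait]  ⇒ S*(4)=78.3268
t_3: node(3,0) S=88.0413 payoff=20.0587 vs cont=20.7611 → 20.7611 [wait]  node(3,1) S=111.2342 payoff=0.0000 vs cont=7.1106 → 7.1106 [wait]  node(3,2) S=140.5368 payoff=0.0000 vs cont=1.0994 → 1.0994 [wait]  node(3,3) S=177.5587 payoff=0.0000 vs cont=0.0000 → 0.0000 [wait]  ⇒ S*(3)=-
t_2: node(2,0) S=98.9606 payoff=9.1394 vs cont=13.7964 → 13.7964 [wait]  node(2,1) S=125.0300 payoff=0.0000 vs cont=4.0587 → 4.0587 [wait]  node(2,2) S=157.9669 payoff=0.0000 vs cont=0.5427 → 0.5427 [wait]  ⇒ S*(2)=-
t_1: node(1,0) S=111.2342 payoff=0.0000 vs cont=8.8356 → 8.8356 [wait]  node(1,1) S=140.5368 payoff=0.0000 vs cont=2.2744 → 2.2744 [wait]  ⇒ S*(1)=-
t_0: node(0,0) S=125.0300 payoff=0.0000 vs cont=5.4965 → 5.4965 [wait]  ⇒ S*(0)=-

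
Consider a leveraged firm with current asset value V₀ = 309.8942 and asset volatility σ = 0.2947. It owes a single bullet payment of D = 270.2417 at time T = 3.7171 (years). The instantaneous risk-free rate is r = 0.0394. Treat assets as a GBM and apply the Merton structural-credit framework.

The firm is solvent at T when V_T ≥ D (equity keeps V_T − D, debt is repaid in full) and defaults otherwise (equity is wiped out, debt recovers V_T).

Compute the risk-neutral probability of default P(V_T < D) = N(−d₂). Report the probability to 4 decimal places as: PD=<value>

Equity is a call on the firm's assets struck at D = 270.2417:
d₁ = [ln(V₀/D) + (r + σ²/2)T] / (σ√T)
   = [ln(309.8942/270.2417) + (0.0394 + 0.5·0.2947²)·3.7171] / (0.2947·√3.7171)
   = [0.136914 + 0.307865] / 0.568175 = 0.782821
d₂ = d₁ − σ√T = 0.782821 − 0.568175 = 0.214646
risk-neutral PD = N(−d₂) = N(-0.214646) = 0.415022

PD=0.4150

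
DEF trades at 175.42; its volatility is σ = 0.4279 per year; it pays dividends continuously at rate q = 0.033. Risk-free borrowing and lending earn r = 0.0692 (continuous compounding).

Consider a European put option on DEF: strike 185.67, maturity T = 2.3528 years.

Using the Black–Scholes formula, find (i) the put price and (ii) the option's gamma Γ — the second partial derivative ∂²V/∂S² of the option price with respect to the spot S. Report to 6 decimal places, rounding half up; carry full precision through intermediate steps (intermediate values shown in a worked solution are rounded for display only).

σ√T = 0.4279·√2.3528 = 0.656349
d₁ = (ln(S/K) + (r−q+σ²/2)T) / (σ√T) = (ln(175.42/185.67) + (0.0692−0.033+0.4279²/2)·2.3528) / 0.656349 = (-0.056788 + 0.300568) / 0.656349 = 0.371419
d₂ = d₁ − σ√T = 0.371419 − 0.656349 = -0.284930
e^{−rT} = 0.849749
e^{−qT} = 0.925295
N(−d₁) = 0.355163,  N(−d₂) = 0.612151
Put price V = K·e^{−rT}·N(−d₂) − S·e^{−qT}·N(−d₁) = 96.580895 − 57.648339 = 38.932556
φ(d₁) = (1/√(2π))·e^{−d₁²/2} = 0.372352
Γ = e^{−qT}·φ(d₁) / (S·σ·√T) = 0.002992

price = 38.932556
Γ = 0.002992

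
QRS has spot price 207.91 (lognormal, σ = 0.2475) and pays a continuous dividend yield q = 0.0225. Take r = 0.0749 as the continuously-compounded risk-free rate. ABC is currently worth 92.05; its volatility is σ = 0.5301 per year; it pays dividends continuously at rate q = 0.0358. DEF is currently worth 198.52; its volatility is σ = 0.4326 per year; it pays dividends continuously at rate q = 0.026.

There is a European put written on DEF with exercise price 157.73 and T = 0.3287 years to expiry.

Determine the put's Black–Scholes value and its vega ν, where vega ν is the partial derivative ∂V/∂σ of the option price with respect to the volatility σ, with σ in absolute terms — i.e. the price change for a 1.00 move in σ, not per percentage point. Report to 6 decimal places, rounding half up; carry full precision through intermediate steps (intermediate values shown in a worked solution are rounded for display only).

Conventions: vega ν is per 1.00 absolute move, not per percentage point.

σ√T = 0.4326·√0.3287 = 0.248020
d₁ = (ln(S/K) + (r−q+σ²/2)T) / (σ√T) = (ln(198.52/157.73) + (0.0749−0.026+0.4326²/2)·0.3287) / 0.248020 = (0.230005 + 0.046830) / 0.248020 = 1.116183
d₂ = d₁ − σ√T = 1.116183 − 0.248020 = 0.868163
e^{−rT} = 0.975681
e^{−qT} = 0.991490
N(−d₁) = 0.132172,  N(−d₂) = 0.192653
Put price V = K·e^{−rT}·N(−d₂) − S·e^{−qT}·N(−d₁) = 29.648096 − 26.015482 = 3.632614
φ(d₁) = (1/√(2π))·e^{−d₁²/2} = 0.213980
ν = S·e^{−qT}·φ(d₁)·√T = 24.147190

price = 3.632614
ν = 24.147190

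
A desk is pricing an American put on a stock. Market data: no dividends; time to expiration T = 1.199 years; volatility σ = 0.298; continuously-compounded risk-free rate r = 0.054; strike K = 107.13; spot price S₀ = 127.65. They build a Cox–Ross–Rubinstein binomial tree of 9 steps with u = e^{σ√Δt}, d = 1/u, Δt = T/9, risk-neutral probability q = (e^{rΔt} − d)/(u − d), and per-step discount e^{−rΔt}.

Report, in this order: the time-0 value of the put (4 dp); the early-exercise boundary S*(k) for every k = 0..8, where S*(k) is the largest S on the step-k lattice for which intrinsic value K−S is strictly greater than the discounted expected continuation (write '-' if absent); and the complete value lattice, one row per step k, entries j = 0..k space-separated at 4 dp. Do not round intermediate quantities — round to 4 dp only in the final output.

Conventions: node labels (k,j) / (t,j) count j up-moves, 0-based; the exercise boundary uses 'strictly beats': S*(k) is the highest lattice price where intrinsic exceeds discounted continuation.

price = 5.3036
boundary = - - - - - 74.1024 82.6171 74.1024 82.6171
tree:
5.3036
8.1406 2.6090
12.1684 4.3238 0.9718
17.6338 7.0055 1.7670 0.2092
24.6441 11.0401 3.1658 0.4264 0.0000
33.0276 16.8098 5.5639 0.8694 0.0000 0.0000
40.6648 24.5129 9.5280 1.7725 0.0000 0.0000 0.0000
47.5148 33.0276 15.7244 3.6136 0.0000 0.0000 0.0000 0.0000
53.6589 40.6648 24.5129 7.3672 0.0000 0.0000 0.0000 0.0000 0.0000
59.1698 47.5148 33.0276 15.0198 0.0000 0.0000 0.0000 0.0000 0.0000 0.0000

params: Δt=0.13322 u=1.11490 d=0.89694 q=0.50596 e^(-rΔt)=0.99283
t_9 payoffs: 59.1698 47.5148 33.0276 15.0198 0.0000 0.0000 0.0000 0.0000 0.0000 0.0000
t_8: node(8,0) S=53.4711 payoff=53.6589 vs cont=52.8910 → 53.6589 [stop]  node(8,1) S=66.4652 payoff=40.6648 vs cont=39.8968 → 40.6648 [stop]  node(8,2) S=82.6171 payoff=24.5129 vs cont=23.7450 → 24.5129 [stop]  node(8,3) S=102.6941 payoff=4.4359 vs cont=7.3672 → 7.3672 [wait]  node(8,4) S=127.6500 payoff=0.0000 vs cont=0.0000 → 0.0000 [wait]  node(8,5) S=158.6705 payoff=0.0000 vs cont=0.0000 → 0.0000 [wait]  node(8,6) S=197.2294 payoff=0.0000 vs cont=0.0000 → 0.0000 [wait]  node(8,7) S=245.1586 payoff=0.0000 vs cont=0.0000 → 0.0000 [wait]  node(8,8) S=304.7352 payoff=0.0000 vs cont=0.0000 → 0.0000 [wait]  ⇒ S*(8)=82.6171
t_7: node(7,0) S=59.6152 payoff=47.5148 vs cont=46.7469 → 47.5148 [stop]  node(7,1) S=74.1024 payoff=33.0276 vs cont=32.2597 → 33.0276 [stop]  node(7,2) S=92.1102 payoff=15.0198 vs cont=15.7244 → 15.7244 [wait]  node(7,3) S=114.4941 payoff=0.0000 vs cont=3.6136 → 3.6136 [wait]  node(7,4) S=142.3176 payoff=0.0000 vs cont=0.0000 → 0.0000 [wait]  node(7,5) S=176.9025 payoff=0.0000 vs cont=0.0000 → 0.0000 [wait]  node(7,6) S=219.8920 payoff=0.0000 vs cont=0.0000 → 0.0000 [wait]  node(7,7) S=273.3285 payoff=0.0000 vs cont=0.0000 → 0.0000 [wait]  ⇒ S*(7)=74.1024
t_6: node(6,0) S=66.4652 payoff=40.6648 vs cont=39.8968 → 40.6648 [stop]  node(6,1) S=82.6171 payoff=24.5129 vs cont=24.0989 → 24.5129 [stop]  node(6,2) S=102.6941 payoff=4.4359 vs cont=9.5280 → 9.5280 [wait]  node(6,3) S=127.6500 payoff=0.0000 vs cont=1.7725 → 1.7725 [wait]  node(6,4) S=158.6705 payoff=0.0000 vs cont=0.0000 → 0.0000 [wait]  node(6,5) S=197.2294 payoff=0.0000 vs cont=0.0000 → 0.0000 [wait]  node(6,6) S=245.1586 payoff=0.0000 vs cont=0.0000 → 0.0000 [wait]  ⇒ S*(6)=82.6171
t_5: node(5,0) S=74.1024 payoff=33.0276 vs cont=32.2597 → 33.0276 [stop]  node(5,1) S=92.1102 payoff=15.0198 vs cont=16.8098 → 16.8098 [wait]  node(5,2) S=114.4941 payoff=0.0000 vs cont=5.5639 → 5.5639 [wait]  node(5,3) S=142.3176 payoff=0.0000 vs cont=0.8694 → 0.8694 [wait]  node(5,4) S=176.9025 payoff=0.0000 vs cont=0.0000 → 0.0000 [wait]  node(5,5) S=219.8920 payoff=0.0000 vs cont=0.0000 → 0.0000 [wait]  ⇒ S*(5)=74.1024
t_4: node(4,0) S=82.6171 payoff=24.5129 vs cont=24.6441 → 24.6441 [wait]  node(4,1) S=102.6941 payoff=4.4359 vs cont=11.0401 → 11.0401 [wait]  node(4,2) S=127.6500 payoff=0.0000 vs cont=3.1658 → 3.1658 [wait]  node(4,3) S=158.6705 payoff=0.0000 vs cont=0.4264 → 0.4264 [wait]  node(4,4) S=197.2294 payoff=0.0000 vs cont=0.0000 → 0.0000 [wait]  ⇒ S*(4)=-
t_3: node(3,0) S=92.1102 payoff=15.0198 vs cont=17.6338 → 17.6338 [wait]  node(3,1) S=114.4941 payoff=0.0000 vs cont=7.0055 → 7.0055 [wait]  node(3,2) S=142.3176 payoff=0.0000 vs cont=1.7670 → 1.7670 [wait]  node(3,3) S=176.9025 payoff=0.0000 vs cont=0.2092 → 0.2092 [wait]  ⇒ S*(3)=-
t_2: node(2,0) S=102.6941 payoff=4.4359 vs cont=12.1684 → 12.1684 [wait]  node(2,1) S=127.6500 payoff=0.0000 vs cont=4.3238 → 4.3238 [wait]  node(2,2) S=158.6705 payoff=0.0000 vs cont=0.9718 → 0.9718 [wait]  ⇒ S*(2)=-
t_1: node(1,0) S=114.4941 payoff=0.0000 vs cont=8.1406 → 8.1406 [wait]  node(1,1) S=142.3176 payoff=0.0000 vs cont=2.6090 → 2.6090 [wait]  ⇒ S*(1)=-
t_0: node(0,0) S=127.6500 payoff=0.0000 vs cont=5.3036 → 5.3036 [wait]  ⇒ S*(0)=-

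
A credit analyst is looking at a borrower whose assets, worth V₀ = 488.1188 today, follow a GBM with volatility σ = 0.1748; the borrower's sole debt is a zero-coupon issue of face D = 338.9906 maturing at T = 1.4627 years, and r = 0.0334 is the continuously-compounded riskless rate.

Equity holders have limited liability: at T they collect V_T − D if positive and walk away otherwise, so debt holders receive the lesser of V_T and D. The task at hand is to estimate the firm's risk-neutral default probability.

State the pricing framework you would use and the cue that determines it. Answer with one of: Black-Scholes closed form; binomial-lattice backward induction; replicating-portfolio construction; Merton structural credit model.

framework: Merton structural credit model

Key observation: the data describe a firm's assets (V₀ = 488.1188, GBM) and a single zero-coupon debt of face 338.9906, so credit quantities follow from equity-as-call in the structural model.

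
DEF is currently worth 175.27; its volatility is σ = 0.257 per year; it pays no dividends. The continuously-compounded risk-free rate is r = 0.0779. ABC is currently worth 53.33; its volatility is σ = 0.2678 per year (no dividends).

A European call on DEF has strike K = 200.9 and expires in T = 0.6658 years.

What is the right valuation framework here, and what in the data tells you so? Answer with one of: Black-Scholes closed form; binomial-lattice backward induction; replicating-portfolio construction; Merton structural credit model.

framework: Black-Scholes closed form

Key observation: a European-exercise option on DEF struck at 200.9 — a GBM underlying with constant parameters — admits an analytic price: the data contain no early exercise, no discrete tree, no debt structure.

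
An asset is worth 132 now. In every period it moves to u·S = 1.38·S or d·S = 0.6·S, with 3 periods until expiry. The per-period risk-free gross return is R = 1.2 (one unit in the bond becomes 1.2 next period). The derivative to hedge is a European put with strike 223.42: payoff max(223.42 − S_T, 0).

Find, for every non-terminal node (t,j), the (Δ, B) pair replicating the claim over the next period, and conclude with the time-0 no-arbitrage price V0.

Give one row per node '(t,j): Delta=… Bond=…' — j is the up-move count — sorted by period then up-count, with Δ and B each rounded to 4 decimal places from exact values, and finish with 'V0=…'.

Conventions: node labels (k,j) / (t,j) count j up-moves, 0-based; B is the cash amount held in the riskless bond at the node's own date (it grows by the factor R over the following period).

Risk-neutral probability p* = (R−d)/(u−d) = (1.2−0.6)/(1.38−0.6) = 0.7692.
At maturity the claim pays: V(3,0)=194.9080, V(3,1)=157.8424, V(3,2)=72.5915, V(3,3)=0.0000
Node (2,0) S=47.5200: V=(p*·157.8424+(1−p*)·194.9080)/1.2=138.6633; Δ=(157.8424−194.9080)/(65.5776−28.5120)=-1.0000; B=V−Δ·S=186.1833
Node (2,1) S=109.2960: V=(p*·72.5915+(1−p*)·157.8424)/1.2=76.8873; Δ=(72.5915−157.8424)/(150.8285−65.5776)=-1.0000; B=V−Δ·S=186.1833
Node (2,2) S=251.3808: V=(p*·0.0000+(1−p*)·72.5915)/1.2=13.9599; Δ=(0.0000−72.5915)/(346.9055−150.8285)=-0.3702; B=V−Δ·S=107.0260
Node (1,0) S=79.2000: V=(p*·76.8873+(1−p*)·138.6633)/1.2=75.9528; Δ=(76.8873−138.6633)/(109.2960−47.5200)=-1.0000; B=V−Δ·S=155.1528
Node (1,1) S=182.1600: V=(p*·13.9599+(1−p*)·76.8873)/1.2=23.7347; Δ=(13.9599−76.8873)/(251.3808−109.2960)=-0.4429; B=V−Δ·S=104.4109
Node (0,0) S=132.0000: V=(p*·23.7347+(1−p*)·75.9528)/1.2=29.8208; Δ=(23.7347−75.9528)/(182.1600−79.2000)=-0.5072; B=V−Δ·S=96.7671
As a check, the time-0 holding Δ(0,0)·S0 + B(0,0) comes to 29.8208 — exactly V0.

(0,0): Delta=-0.5072 Bond=96.7671
(1,0): Delta=-1.0000 Bond=155.1528
(1,1): Delta=-0.4429 Bond=104.4109
(2,0): Delta=-1.0000 Bond=186.1833
(2,1): Delta=-1.0000 Bond=186.1833
(2,2): Delta=-0.3702 Bond=107.0260
V0=29.8208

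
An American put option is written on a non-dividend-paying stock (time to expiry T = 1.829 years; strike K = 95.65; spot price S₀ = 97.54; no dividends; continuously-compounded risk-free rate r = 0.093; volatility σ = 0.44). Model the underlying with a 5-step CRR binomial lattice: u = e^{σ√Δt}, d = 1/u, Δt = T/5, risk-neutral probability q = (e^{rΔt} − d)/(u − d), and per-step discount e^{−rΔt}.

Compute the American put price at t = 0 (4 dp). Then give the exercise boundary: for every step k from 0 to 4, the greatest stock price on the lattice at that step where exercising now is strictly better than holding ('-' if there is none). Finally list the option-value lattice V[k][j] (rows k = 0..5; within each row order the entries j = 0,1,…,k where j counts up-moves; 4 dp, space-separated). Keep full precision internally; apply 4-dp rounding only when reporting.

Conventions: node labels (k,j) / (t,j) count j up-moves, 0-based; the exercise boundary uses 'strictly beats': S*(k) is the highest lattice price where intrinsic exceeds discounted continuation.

Δt=0.36580, u=1.30489, d=0.76635, q=0.49812, disc=e^(-rΔt)=0.96655
k=5 terminal: V=max(K-S,0) → 69.8681 51.7503 20.9004 0.0000 0.0000 0.0000
k=4: j=0 S=33.6425 intr=62.0075 cont=58.8083 V=62.0075[EX]; j=1 S=57.2843 intr=38.3657 cont=35.1665 V=38.3657[EX]; j=2 S=97.5400 intr=0.0000 cont=10.1387 V=10.1387[hold]; j=3 S=166.0849 intr=0.0000 cont=0.0000 V=0.0000[hold]; j=4 S=282.7987 intr=0.0000 cont=0.0000 V=0.0000[hold]  S*(4)=57.2843
k=3: j=0 S=43.8997 intr=51.7503 cont=48.5510 V=51.7503[EX]; j=1 S=74.7496 intr=20.9004 cont=23.4924 V=23.4924[hold]; j=2 S=127.2789 intr=0.0000 cont=4.9182 V=4.9182[hold]; j=3 S=216.7224 intr=0.0000 cont=0.0000 V=0.0000[hold]  S*(3)=43.8997
k=2: j=0 S=57.2843 intr=38.3657 cont=36.4145 V=38.3657[EX]; j=1 S=97.5400 intr=0.0000 cont=13.7640 V=13.7640[hold]; j=2 S=166.0849 intr=0.0000 cont=2.3858 V=2.3858[hold]  S*(2)=57.2843
k=1: j=0 S=74.7496 intr=20.9004 cont=25.2379 V=25.2379[hold]; j=1 S=127.2789 intr=0.0000 cont=7.8255 V=7.8255[hold]  S*(1)=-
k=0: j=0 S=97.5400 intr=0.0000 cont=16.0105 V=16.0105[hold]  S*(0)=-

price = 16.0105
boundary = - - 57.2843 43.8997 57.2843
tree:
16.0105
25.2379 7.8255
38.3657 13.7640 2.3858
51.7503 23.4924 4.9182 0.0000
62.0075 38.3657 10.1387 0.0000 0.0000
69.8681 51.7503 20.9004 0.0000 0.0000 0.0000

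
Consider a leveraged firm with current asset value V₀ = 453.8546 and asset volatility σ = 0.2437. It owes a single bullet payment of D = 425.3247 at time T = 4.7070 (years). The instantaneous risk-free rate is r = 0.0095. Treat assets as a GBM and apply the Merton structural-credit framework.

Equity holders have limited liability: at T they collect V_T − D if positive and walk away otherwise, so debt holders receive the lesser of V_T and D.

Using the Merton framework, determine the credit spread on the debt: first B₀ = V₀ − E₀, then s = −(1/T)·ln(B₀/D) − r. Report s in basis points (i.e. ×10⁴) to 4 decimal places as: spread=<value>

With assets at 453.8546 and a single debt payment of 425.3247 at 4.7070 years:
d₁ = [ln(V₀/D) + (r + σ²/2)T] / (σ√T)
   = [ln(453.8546/425.3247) + (0.0095 + 0.5·0.2437²)·4.7070] / (0.2437·√4.7070)
   = [0.064924 + 0.184490] / 0.528722 = 0.471730
d₂ = d₁ − σ√T = 0.471730 − 0.528722 = -0.056992
N(d₁) = 0.681440,  N(d₂) = 0.477276,  e^(−rT) = 0.956269
E₀ = V₀·N(d₁) − D·e^(−rT)·N(d₂)
   = 453.8546·0.681440 − 425.3247·0.956269·0.477276 = 115.155018
B₀ = V₀ − E₀ = 453.8546 − 115.155018 = 338.699582
spread = −(1/T)·ln(B₀/D) − r = −(1/4.7070)·ln(338.699582/425.3247) − 0.0095 = 0.03888312
in basis points: 0.03888312 × 10⁴ = 388.8312 bp

spread=388.8312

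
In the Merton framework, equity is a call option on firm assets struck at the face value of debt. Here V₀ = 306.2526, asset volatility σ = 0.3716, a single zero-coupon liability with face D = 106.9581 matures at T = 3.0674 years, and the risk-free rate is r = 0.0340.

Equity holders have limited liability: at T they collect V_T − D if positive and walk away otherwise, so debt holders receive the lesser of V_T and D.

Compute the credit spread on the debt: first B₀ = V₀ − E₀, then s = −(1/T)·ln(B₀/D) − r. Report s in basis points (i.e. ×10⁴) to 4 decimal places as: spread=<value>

spread=55.4669

Work the structural quantities from V₀ = 306.2526 against face 106.9581:
d₁ = [ln(V₀/D) + (r + σ²/2)T] / (σ√T)
   = [ln(306.2526/106.9581) + (0.0340 + 0.5·0.3716²)·3.0674] / (0.3716·√3.0674)
   = [1.051973 + 0.316075] / 0.650820 = 2.102037
d₂ = d₁ − σ√T = 2.102037 − 0.650820 = 1.451217
N(d₁) = 0.982225,  N(d₂) = 0.926640,  e^(−rT) = 0.900963
E₀ = V₀·N(d₁) − D·e^(−rT)·N(d₂)
   = 306.2526·0.982225 − 106.9581·0.900963·0.926640 = 211.513041
B₀ = V₀ − E₀ = 306.2526 − 211.513041 = 94.739559
spread = −(1/T)·ln(B₀/D) − r = −(1/3.0674)·ln(94.739559/106.9581) − 0.0340 = 0.00554669
in basis points: 0.00554669 × 10⁴ = 55.4669 bp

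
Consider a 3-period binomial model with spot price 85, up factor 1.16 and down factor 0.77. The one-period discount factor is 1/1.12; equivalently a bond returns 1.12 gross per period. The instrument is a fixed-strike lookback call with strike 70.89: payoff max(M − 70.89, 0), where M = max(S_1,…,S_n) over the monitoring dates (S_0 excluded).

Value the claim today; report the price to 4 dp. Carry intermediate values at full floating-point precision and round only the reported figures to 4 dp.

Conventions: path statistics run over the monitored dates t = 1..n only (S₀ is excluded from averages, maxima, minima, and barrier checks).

With p* = (R−d)/(u−d) = 0.8974, sum probability × payoff across the paths and divide by R^3.
Enumerate all 2^3 = 8 price paths (U = up ×1.16, D = down ×0.77); each path with k up-moves has probability p*^k·(1−p*)^(3−k).
DDD: M=65.4500, payoff=0.0000, prob=0.001079
UDD: M=98.6000, payoff=27.7100, prob=0.009440
DUD: M=75.9220, payoff=5.0320, prob=0.009440
UUD: M=114.3760, payoff=43.4860, prob=0.082604
DDU: M=65.4500, payoff=0.0000, prob=0.009440
UDU: M=98.6000, payoff=27.7100, prob=0.082604
DUU: M=88.0695, payoff=17.1795, prob=0.082604
UUU: M=132.6762, payoff=61.7862, prob=0.722787
Price = Σ prob·payoff / R^3 = 52.267523 / 1.404928 = 37.2030

price = 37.2030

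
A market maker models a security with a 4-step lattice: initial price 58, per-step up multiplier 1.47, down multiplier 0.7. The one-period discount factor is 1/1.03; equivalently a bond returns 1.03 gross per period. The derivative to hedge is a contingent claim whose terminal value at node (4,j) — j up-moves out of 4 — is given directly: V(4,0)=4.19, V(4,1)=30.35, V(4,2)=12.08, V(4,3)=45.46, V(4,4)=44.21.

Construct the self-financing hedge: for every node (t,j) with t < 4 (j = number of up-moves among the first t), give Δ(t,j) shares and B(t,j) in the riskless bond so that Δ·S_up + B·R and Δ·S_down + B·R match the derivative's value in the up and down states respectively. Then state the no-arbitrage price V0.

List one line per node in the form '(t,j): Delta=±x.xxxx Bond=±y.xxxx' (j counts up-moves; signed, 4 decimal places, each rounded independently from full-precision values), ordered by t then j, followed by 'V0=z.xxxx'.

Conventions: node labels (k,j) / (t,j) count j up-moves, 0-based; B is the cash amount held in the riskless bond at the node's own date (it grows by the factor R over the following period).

The replicating-portfolio and risk-neutral prices coincide; use p* = (1.03−0.7)/(1.47−0.7) = 0.4286 for the latter.
At maturity the claim pays: V(4,0)=4.1900, V(4,1)=30.3500, V(4,2)=12.0800, V(4,3)=45.4600, V(4,4)=44.2100
Node (3,0) S=19.8940: V=(p*·30.3500+(1−p*)·4.1900)/1.03=14.9528; Δ=(30.3500−4.1900)/(29.2442−13.9258)=1.7078; B=V−Δ·S=-19.0212
Node (3,1) S=41.7774: V=(p*·12.0800+(1−p*)·30.3500)/1.03=21.8641; Δ=(12.0800−30.3500)/(61.4128−29.2442)=-0.5679; B=V−Δ·S=45.5914
Node (3,2) S=87.7325: V=(p*·45.4600+(1−p*)·12.0800)/1.03=25.6172; Δ=(45.4600−12.0800)/(128.9668−61.4128)=0.4941; B=V−Δ·S=-17.7335
Node (3,3) S=184.2383: V=(p*·44.2100+(1−p*)·45.4600)/1.03=43.6158; Δ=(44.2100−45.4600)/(270.8304−128.9668)=-0.0088; B=V−Δ·S=45.2392
Node (2,0) S=28.4200: V=(p*·21.8641+(1−p*)·14.9528)/1.03=17.3930; Δ=(21.8641−14.9528)/(41.7774−19.8940)=0.3158; B=V−Δ·S=8.4174
Node (2,1) S=59.6820: V=(p*·25.6172+(1−p*)·21.8641)/1.03=22.7889; Δ=(25.6172−21.8641)/(87.7325−41.7774)=0.0817; B=V−Δ·S=17.9147
Node (2,2) S=125.3322: V=(p*·43.6158+(1−p*)·25.6172)/1.03=32.3601; Δ=(43.6158−25.6172)/(184.2383−87.7325)=0.1865; B=V−Δ·S=8.9853
Node (1,0) S=40.6000: V=(p*·22.7889+(1−p*)·17.3930)/1.03=19.1316; Δ=(22.7889−17.3930)/(59.6820−28.4200)=0.1726; B=V−Δ·S=12.1239
Node (1,1) S=85.2600: V=(p*·32.3601+(1−p*)·22.7889)/1.03=26.1076; Δ=(32.3601−22.7889)/(125.3322−59.6820)=0.1458; B=V−Δ·S=13.6775
Node (0,0) S=58.0000: V=(p*·26.1076+(1−p*)·19.1316)/1.03=21.4770; Δ=(26.1076−19.1316)/(85.2600−40.6000)=0.1562; B=V−Δ·S=12.4172
As a check, the time-0 holding Δ(0,0)·S0 + B(0,0) comes to 21.4770 — exactly V0.

(0,0): Delta=0.1562 Bond=12.4172
(1,0): Delta=0.1726 Bond=12.1239
(1,1): Delta=0.1458 Bond=13.6775
(2,0): Delta=0.3158 Bond=8.4174
(2,1): Delta=0.0817 Bond=17.9147
(2,2): Delta=0.1865 Bond=8.9853
(3,0): Delta=1.7078 Bond=-19.0212
(3,1): Delta=-0.5679 Bond=45.5914
(3,2): Delta=0.4941 Bond=-17.7335
(3,3): Delta=-0.0088 Bond=45.2392
V0=21.4770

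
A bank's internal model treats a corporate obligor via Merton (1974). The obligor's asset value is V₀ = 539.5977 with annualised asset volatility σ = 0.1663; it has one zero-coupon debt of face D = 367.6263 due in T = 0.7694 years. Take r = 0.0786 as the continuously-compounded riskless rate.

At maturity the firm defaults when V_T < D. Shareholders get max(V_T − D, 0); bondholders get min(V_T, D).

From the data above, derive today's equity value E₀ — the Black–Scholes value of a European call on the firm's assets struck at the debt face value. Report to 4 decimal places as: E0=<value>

E0=193.5651

Work the structural quantities from V₀ = 539.5977 against face 367.6263:
d₁ = [ln(V₀/D) + (r + σ²/2)T] / (σ√T)
   = [ln(539.5977/367.6263) + (0.0786 + 0.5·0.1663²)·0.7694] / (0.1663·√0.7694)
   = [0.383757 + 0.071114] / 0.145871 = 3.118314
d₂ = d₁ − σ√T = 3.118314 − 0.145871 = 2.972443
N(d₁) = 0.999091,  N(d₂) = 0.998523,  e^(−rT) = 0.941317
E₀ = V₀·N(d₁) − D·e^(−rT)·N(d₂)
   = 539.5977·0.999091 − 367.6263·0.941317·0.998523 = 193.565103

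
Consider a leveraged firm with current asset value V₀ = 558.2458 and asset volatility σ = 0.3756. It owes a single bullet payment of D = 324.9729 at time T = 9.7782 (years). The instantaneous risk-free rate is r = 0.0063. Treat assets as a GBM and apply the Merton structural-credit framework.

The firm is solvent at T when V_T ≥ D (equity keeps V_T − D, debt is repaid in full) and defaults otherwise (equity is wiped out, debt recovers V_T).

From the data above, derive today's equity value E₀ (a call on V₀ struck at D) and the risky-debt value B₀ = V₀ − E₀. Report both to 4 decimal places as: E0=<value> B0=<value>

Work the structural quantities from V₀ = 558.2458 against face 324.9729:
d₁ = [ln(V₀/D) + (r + σ²/2)T] / (σ√T)
   = [ln(558.2458/324.9729) + (0.0063 + 0.5·0.3756²)·9.7782] / (0.3756·√9.7782)
   = [0.541058 + 0.751334] / 1.174505 = 1.100371
d₂ = d₁ − σ√T = 1.100371 − 1.174505 = -0.074134
N(d₁) = 0.864415,  N(d₂) = 0.470452,  e^(−rT) = 0.940256
E₀ = V₀·N(d₁) − D·e^(−rT)·N(d₂)
   = 558.2458·0.864415 − 324.9729·0.940256·0.470452 = 338.805691
B₀ = V₀ − E₀ = 558.2458 − 338.805691 = 219.440109

E0=338.8057 B0=219.4401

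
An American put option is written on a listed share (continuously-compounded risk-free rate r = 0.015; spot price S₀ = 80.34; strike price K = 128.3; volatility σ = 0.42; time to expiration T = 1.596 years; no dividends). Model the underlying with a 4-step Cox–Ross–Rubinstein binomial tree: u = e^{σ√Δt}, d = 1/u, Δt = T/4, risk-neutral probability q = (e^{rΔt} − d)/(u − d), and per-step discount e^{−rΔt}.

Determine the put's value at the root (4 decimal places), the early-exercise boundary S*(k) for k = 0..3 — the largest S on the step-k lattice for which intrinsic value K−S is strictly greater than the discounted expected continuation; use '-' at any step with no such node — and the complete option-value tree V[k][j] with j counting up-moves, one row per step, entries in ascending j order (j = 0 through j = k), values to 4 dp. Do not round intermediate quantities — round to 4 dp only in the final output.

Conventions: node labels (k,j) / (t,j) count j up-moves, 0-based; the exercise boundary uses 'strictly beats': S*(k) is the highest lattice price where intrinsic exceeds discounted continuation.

price = 51.4591
boundary = - 61.6189 47.2602 61.6189
tree:
51.4591
66.6811 33.1869
81.0398 48.4763 14.5843
92.0525 66.6811 26.4474 0.0000
100.4990 81.0398 47.9600 0.0000 0.0000

Δt=0.39900, u=1.30382, d=0.76698, q=0.44524, disc=e^(-rΔt)=0.99403
k=4 terminal: V=max(K-S,0) → 100.4990 81.0398 47.9600 0.0000 0.0000
k=3: j=0 S=36.2475 intr=92.0525 cont=91.2869 V=92.0525[EX]; j=1 S=61.6189 intr=66.6811 cont=65.9155 V=66.6811[EX]; j=2 S=104.7490 intr=23.5510 cont=26.4474 V=26.4474[hold]; j=3 S=178.0679 intr=0.0000 cont=0.0000 V=0.0000[hold]  S*(3)=61.6189
k=2: j=0 S=47.2602 intr=81.0398 cont=80.2742 V=81.0398[EX]; j=1 S=80.3400 intr=47.9600 cont=48.4763 V=48.4763[hold]; j=2 S=136.5739 intr=0.0000 cont=14.5843 V=14.5843[hold]  S*(2)=47.2602
k=1: j=0 S=61.6189 intr=66.6811 cont=66.1440 V=66.6811[EX]; j=1 S=104.7490 intr=23.5510 cont=33.1869 V=33.1869[hold]  S*(1)=61.6189
k=0: j=0 S=80.3400 intr=47.9600 cont=51.4591 V=51.4591[hold]  S*(0)=-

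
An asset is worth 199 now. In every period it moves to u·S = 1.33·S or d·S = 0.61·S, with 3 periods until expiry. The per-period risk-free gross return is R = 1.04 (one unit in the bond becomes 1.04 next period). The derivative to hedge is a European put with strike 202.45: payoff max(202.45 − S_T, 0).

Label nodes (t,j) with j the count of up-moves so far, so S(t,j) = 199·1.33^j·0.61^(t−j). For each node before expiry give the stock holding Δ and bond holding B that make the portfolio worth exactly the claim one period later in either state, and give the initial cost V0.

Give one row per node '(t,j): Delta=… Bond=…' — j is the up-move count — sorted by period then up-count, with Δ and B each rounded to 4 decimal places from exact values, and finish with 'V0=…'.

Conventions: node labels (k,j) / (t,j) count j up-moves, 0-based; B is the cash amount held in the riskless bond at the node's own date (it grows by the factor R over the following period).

(0,0): Delta=-0.3786 Bond=111.3355
(1,0): Delta=-0.9193 Bond=181.4332
(1,1): Delta=-0.2113 Bond=71.5172
(2,0): Delta=-1.0000 Bond=194.6635
(2,1): Delta=-0.8944 Bond=184.6624
(2,2): Delta=0.0000 Bond=0.0000
V0=36.0010

Risk-neutral probability p* = (R−d)/(u−d) = (1.04−0.61)/(1.33−0.61) = 0.5972.
Expiry values: V(3,0)=157.2808, V(3,1)=103.9663, V(3,2)=0.0000, V(3,3)=0.0000
Node (2,0) S=74.0479: V=(p*·103.9663+(1−p*)·157.2808)/1.04=120.6156; Δ=(103.9663−157.2808)/(98.4837−45.1692)=-1.0000; B=V−Δ·S=194.6635
Node (2,1) S=161.4487: V=(p*·0.0000+(1−p*)·103.9663)/1.04=40.2647; Δ=(0.0000−103.9663)/(214.7268−98.4837)=-0.8944; B=V−Δ·S=184.6624
Node (2,2) S=352.0111: V=(p*·0.0000+(1−p*)·0.0000)/1.04=0.0000; Δ=(0.0000−0.0000)/(468.1748−214.7268)=0.0000; B=V−Δ·S=0.0000
Node (1,0) S=121.3900: V=(p*·40.2647+(1−p*)·120.6156)/1.04=69.8349; Δ=(40.2647−120.6156)/(161.4487−74.0479)=-0.9193; B=V−Δ·S=181.4332
Node (1,1) S=264.6700: V=(p*·0.0000+(1−p*)·40.2647)/1.04=15.5940; Δ=(0.0000−40.2647)/(352.0111−161.4487)=-0.2113; B=V−Δ·S=71.5172
Node (0,0) S=199.0000: V=(p*·15.5940+(1−p*)·69.8349)/1.04=36.0010; Δ=(15.5940−69.8349)/(264.6700−121.3900)=-0.3786; B=V−Δ·S=111.3355
As a check, the time-0 holding Δ(0,0)·S0 + B(0,0) comes to 36.0010 — exactly V0.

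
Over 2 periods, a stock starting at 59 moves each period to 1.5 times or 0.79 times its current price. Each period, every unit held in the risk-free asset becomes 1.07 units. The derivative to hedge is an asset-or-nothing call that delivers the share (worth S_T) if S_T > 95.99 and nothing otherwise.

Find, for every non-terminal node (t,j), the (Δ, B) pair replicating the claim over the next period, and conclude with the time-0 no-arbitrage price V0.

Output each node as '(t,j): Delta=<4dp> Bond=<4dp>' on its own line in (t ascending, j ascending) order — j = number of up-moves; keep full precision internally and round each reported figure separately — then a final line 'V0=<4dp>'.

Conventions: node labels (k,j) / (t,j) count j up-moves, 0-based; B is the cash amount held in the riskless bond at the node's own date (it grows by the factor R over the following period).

Risk-neutral probability p* = (R−d)/(u−d) = (1.07−0.79)/(1.5−0.79) = 0.3944.
Expiry values: V(2,0)=0.0000, V(2,1)=0.0000, V(2,2)=132.7500
  t=1,j=0: stock 46.6100 → up 69.9150 (V=0.0000), down 36.8219 (V=0.0000). Price 0.0000; hedge Δ=0.0000, bond B=0.0000.
  t=1,j=1: stock 88.5000 → up 132.7500 (V=132.7500), down 69.9150 (V=0.0000). Price 48.9272; hedge Δ=2.1127, bond B=-138.0446.
  t=0,j=0: stock 59.0000 → up 88.5000 (V=48.9272), down 46.6100 (V=0.0000). Price 18.0329; hedge Δ=1.1680, bond B=-50.8786.
As a check, the time-0 holding Δ(0,0)·S0 + B(0,0) comes to 18.0329 — exactly V0.

(0,0): Delta=1.1680 Bond=-50.8786
(1,0): Delta=0.0000 Bond=0.0000
(1,1): Delta=2.1127 Bond=-138.0446
V0=18.0329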